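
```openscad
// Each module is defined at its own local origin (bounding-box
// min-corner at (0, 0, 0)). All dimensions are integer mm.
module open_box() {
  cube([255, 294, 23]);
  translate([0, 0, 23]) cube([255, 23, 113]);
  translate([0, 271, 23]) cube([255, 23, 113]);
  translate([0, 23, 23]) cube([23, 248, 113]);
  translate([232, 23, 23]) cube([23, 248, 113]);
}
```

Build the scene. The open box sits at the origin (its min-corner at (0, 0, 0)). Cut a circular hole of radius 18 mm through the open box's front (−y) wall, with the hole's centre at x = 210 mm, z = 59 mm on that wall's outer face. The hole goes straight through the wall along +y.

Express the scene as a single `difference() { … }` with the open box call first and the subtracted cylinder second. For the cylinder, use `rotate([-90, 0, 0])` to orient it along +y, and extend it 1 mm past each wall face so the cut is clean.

difference() {
  open_box();
  translate([210, -1, 59]) rotate([-90, 0, 0]) cylinder(h = 25, r = 18);
}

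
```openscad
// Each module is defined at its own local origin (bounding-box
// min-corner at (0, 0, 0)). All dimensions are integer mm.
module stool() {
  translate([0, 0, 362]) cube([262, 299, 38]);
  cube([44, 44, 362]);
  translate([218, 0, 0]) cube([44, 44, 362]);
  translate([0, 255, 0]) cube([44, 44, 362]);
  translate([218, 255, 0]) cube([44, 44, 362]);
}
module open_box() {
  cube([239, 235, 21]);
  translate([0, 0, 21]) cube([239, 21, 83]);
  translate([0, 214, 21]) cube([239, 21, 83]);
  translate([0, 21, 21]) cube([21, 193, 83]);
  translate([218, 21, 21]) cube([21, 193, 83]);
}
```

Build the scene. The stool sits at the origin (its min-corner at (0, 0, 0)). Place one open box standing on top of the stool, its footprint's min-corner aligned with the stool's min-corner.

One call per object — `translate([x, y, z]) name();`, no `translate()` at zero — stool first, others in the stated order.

stool();
translate([0, 0, 400]) open_box();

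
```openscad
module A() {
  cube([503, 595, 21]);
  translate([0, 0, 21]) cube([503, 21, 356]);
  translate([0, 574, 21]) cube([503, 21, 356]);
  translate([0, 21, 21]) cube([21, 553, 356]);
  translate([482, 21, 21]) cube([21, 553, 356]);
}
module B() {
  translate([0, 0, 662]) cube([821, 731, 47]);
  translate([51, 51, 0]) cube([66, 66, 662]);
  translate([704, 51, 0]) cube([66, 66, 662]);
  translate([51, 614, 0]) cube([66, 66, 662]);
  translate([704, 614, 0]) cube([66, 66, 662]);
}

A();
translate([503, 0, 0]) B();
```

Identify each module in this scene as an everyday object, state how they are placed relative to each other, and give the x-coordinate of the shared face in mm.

A is an open box. B is a table. The table is against the open box's +x side, with their −y faces flush. The x-coordinate of the shared face is 503 mm.

The open box's +x face and the table's −x face are both at x = 503 mm.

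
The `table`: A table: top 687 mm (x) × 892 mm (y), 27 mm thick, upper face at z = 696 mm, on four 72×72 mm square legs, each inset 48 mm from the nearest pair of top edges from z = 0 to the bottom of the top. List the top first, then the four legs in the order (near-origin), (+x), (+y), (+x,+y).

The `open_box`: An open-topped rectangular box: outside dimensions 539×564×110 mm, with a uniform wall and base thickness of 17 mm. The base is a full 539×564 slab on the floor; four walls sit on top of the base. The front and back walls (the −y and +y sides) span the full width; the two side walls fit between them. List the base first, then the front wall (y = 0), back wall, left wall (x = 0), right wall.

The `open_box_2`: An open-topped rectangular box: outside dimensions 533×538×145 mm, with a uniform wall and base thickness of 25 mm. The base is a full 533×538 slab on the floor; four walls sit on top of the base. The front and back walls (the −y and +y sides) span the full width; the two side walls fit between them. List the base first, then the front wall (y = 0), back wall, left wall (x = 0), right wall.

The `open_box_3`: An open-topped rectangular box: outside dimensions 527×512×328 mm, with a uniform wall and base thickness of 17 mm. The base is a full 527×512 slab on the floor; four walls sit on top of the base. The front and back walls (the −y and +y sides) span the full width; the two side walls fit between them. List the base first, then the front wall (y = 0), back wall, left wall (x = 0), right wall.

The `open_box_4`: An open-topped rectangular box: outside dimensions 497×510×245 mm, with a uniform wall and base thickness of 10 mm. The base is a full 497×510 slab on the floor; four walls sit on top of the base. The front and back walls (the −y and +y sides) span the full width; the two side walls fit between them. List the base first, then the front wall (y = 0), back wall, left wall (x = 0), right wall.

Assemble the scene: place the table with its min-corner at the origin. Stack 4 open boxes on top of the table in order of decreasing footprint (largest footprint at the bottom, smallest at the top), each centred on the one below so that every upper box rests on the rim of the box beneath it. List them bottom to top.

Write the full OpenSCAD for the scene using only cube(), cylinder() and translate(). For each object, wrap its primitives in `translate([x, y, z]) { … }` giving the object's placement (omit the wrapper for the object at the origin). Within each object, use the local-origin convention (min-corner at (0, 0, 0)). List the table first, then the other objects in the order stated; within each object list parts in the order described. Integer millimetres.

translate([0, 0, 669]) cube([687, 892, 27]);
translate([48, 48, 0]) cube([72, 72, 669]);
translate([567, 48, 0]) cube([72, 72, 669]);
translate([48, 772, 0]) cube([72, 72, 669]);
translate([567, 772, 0]) cube([72, 72, 669]);
translate([74, 164, 696]) {
  cube([539, 564, 17]);
  translate([0, 0, 17]) cube([539, 17, 93]);
  translate([0, 547, 17]) cube([539, 17, 93]);
  translate([0, 17, 17]) cube([17, 530, 93]);
  translate([522, 17, 17]) cube([17, 530, 93]);
}
translate([77, 177, 806]) {
  cube([533, 538, 25]);
  translate([0, 0, 25]) cube([533, 25, 120]);
  translate([0, 513, 25]) cube([533, 25, 120]);
  translate([0, 25, 25]) cube([25, 488, 120]);
  translate([508, 25, 25]) cube([25, 488, 120]);
}
translate([80, 190, 951]) {
  cube([527, 512, 17]);
  translate([0, 0, 17]) cube([527, 17, 311]);
  translate([0, 495, 17]) cube([527, 17, 311]);
  translate([0, 17, 17]) cube([17, 478, 311]);
  translate([510, 17, 17]) cube([17, 478, 311]);
}
translate([95, 191, 1279]) {
  cube([497, 510, 10]);
  translate([0, 0, 10]) cube([497, 10, 235]);
  translate([0, 500, 10]) cube([497, 10, 235]);
  translate([0, 10, 10]) cube([10, 490, 235]);
  translate([487, 10, 10]) cube([10, 490, 235]);
}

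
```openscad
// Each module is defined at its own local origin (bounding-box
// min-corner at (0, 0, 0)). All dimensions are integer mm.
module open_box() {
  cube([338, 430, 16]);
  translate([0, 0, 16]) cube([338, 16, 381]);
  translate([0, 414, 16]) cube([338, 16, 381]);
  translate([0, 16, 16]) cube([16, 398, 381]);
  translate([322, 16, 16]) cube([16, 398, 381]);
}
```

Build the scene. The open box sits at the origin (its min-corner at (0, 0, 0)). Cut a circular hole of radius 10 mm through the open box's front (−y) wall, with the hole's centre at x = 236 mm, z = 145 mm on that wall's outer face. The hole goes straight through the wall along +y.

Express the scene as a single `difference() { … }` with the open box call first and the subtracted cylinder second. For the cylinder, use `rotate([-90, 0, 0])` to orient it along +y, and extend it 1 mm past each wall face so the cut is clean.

difference() {
  open_box();
  translate([236, -1, 145]) rotate([-90, 0, 0]) cylinder(h = 18, r = 10);
}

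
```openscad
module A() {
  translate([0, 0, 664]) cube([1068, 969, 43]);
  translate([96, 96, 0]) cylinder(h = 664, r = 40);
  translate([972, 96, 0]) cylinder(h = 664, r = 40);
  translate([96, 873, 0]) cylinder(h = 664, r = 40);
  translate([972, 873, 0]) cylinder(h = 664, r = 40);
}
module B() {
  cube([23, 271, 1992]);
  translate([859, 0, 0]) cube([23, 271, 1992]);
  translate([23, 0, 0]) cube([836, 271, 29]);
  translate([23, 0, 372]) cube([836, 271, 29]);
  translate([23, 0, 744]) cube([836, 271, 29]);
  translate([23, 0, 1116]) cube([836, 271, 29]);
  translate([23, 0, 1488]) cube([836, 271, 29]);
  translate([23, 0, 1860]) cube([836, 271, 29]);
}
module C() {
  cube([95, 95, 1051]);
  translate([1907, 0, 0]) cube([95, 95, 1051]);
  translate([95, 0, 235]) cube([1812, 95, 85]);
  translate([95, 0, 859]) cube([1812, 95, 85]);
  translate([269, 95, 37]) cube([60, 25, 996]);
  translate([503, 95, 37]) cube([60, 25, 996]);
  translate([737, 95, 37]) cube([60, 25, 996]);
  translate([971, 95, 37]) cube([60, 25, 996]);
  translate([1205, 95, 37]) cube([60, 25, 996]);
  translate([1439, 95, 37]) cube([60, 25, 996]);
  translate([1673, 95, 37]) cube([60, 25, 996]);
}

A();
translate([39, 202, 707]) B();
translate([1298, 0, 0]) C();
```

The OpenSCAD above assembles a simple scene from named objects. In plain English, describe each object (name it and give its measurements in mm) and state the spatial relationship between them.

A is a table with a 1068×969 mm rectangular top, 43 mm thick, top surface at z = 707 mm, supported by four round legs of 80 mm diameter, each leg's bounding box inset 56 mm from the nearest pair of top edges, running from the floor.

B is a bookshelf 882 mm wide overall, 271 mm deep and 1992 mm tall. The two sides are 23 mm thick vertical panels. 6 horizontal shelves of 29 mm thickness span between the inner faces of the sides; the lowest shelf sits on the floor and shelves are stacked with a clear vertical gap of 343 mm between each pair.

C is a fence section. Two 95×95 mm posts, 1051 mm tall, stand on the floor with a clear span of 1812 mm between their inner faces. Two horizontal rails of 95×85 mm section span the gap between the posts with their undersides at z = 235 mm and z = 859 mm, flush with the posts' −y face. 7 pickets, each 60 mm wide, 25 mm thick and 996 mm tall, are fixed to the +y face of the rails with their bottoms at z = 37 mm, evenly spaced across the span with equal gaps (rounded down to the nearest mm) at the −x end and between each pair — any rounding remainder accumulates at the +x end.

The bookshelf is on top of the table. The fence section is on the floor beside the table on its +x side.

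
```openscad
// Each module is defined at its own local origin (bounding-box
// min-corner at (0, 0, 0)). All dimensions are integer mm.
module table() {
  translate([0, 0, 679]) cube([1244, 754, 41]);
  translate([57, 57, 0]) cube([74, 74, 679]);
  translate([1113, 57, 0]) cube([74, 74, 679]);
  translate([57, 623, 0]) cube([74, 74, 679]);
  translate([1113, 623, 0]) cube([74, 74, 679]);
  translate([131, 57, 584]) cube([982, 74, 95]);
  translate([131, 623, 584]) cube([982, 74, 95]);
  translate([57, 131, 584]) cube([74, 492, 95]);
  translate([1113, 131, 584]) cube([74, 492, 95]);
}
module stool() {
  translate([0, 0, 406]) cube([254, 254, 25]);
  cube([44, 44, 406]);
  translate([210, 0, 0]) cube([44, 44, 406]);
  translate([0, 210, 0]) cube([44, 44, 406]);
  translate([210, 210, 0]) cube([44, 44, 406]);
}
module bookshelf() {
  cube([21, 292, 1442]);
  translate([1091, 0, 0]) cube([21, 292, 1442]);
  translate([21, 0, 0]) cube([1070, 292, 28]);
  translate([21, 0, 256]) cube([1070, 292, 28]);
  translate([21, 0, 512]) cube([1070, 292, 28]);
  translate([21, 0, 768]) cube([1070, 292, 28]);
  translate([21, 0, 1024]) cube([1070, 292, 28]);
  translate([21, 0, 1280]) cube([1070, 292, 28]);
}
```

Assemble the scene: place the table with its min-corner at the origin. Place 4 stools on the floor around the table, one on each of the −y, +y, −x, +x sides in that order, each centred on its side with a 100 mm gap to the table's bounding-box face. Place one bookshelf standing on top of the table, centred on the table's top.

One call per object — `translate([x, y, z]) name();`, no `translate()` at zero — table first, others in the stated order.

table();
translate([495, -354, 0]) stool();
translate([495, 854, 0]) stool();
translate([-354, 250, 0]) stool();
translate([1344, 250, 0]) stool();
translate([66, 231, 720]) bookshelf();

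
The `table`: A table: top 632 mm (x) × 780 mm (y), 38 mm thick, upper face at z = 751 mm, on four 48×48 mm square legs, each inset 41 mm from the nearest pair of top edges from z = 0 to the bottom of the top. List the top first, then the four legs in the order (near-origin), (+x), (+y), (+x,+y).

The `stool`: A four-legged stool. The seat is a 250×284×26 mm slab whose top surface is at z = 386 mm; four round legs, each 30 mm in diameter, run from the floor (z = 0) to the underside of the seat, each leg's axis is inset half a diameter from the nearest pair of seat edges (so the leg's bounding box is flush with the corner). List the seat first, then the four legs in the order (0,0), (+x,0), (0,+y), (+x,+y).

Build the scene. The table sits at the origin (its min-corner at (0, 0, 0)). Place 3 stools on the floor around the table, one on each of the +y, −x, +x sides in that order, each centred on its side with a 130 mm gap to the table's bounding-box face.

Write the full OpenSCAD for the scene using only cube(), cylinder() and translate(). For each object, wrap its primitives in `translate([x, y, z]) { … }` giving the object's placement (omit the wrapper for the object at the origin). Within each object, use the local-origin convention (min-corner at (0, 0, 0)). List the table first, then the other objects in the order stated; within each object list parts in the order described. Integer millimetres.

translate([0, 0, 713]) cube([632, 780, 38]);
translate([41, 41, 0]) cube([48, 48, 713]);
translate([543, 41, 0]) cube([48, 48, 713]);
translate([41, 691, 0]) cube([48, 48, 713]);
translate([543, 691, 0]) cube([48, 48, 713]);
translate([191, 910, 0]) {
  translate([0, 0, 360]) cube([250, 284, 26]);
  translate([15, 15, 0]) cylinder(h = 360, r = 15);
  translate([235, 15, 0]) cylinder(h = 360, r = 15);
  translate([15, 269, 0]) cylinder(h = 360, r = 15);
  translate([235, 269, 0]) cylinder(h = 360, r = 15);
}
translate([-380, 248, 0]) {
  translate([0, 0, 360]) cube([250, 284, 26]);
  translate([15, 15, 0]) cylinder(h = 360, r = 15);
  translate([235, 15, 0]) cylinder(h = 360, r = 15);
  translate([15, 269, 0]) cylinder(h = 360, r = 15);
  translate([235, 269, 0]) cylinder(h = 360, r = 15);
}
translate([762, 248, 0]) {
  translate([0, 0, 360]) cube([250, 284, 26]);
  translate([15, 15, 0]) cylinder(h = 360, r = 15);
  translate([235, 15, 0]) cylinder(h = 360, r = 15);
  translate([15, 269, 0]) cylinder(h = 360, r = 15);
  translate([235, 269, 0]) cylinder(h = 360, r = 15);
}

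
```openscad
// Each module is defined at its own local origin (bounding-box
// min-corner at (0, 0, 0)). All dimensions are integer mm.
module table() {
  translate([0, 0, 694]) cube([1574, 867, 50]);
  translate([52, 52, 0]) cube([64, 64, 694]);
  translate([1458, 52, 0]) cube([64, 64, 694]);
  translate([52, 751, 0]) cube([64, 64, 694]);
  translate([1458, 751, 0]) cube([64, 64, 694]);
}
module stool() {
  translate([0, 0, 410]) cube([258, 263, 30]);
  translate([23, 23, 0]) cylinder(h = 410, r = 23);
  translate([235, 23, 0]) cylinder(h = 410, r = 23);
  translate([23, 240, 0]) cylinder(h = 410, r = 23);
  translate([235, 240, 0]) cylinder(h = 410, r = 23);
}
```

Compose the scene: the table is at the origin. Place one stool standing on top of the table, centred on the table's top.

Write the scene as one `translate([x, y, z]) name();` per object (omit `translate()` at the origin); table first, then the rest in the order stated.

table();
translate([658, 302, 744]) stool();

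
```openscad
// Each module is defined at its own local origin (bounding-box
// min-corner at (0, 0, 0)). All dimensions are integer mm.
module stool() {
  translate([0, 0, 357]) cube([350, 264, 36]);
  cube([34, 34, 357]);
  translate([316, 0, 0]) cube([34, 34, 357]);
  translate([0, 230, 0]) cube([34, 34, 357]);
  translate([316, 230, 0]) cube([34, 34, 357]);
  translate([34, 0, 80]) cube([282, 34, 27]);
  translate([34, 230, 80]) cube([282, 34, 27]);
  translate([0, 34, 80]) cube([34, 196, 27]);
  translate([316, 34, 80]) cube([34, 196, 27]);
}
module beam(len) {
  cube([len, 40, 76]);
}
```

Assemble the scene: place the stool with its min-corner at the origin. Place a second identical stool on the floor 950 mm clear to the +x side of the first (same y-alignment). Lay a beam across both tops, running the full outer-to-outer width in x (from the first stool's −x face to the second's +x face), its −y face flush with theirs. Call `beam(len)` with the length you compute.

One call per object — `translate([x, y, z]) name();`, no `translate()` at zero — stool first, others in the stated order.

stool();
translate([1300, 0, 0]) stool();
translate([0, 0, 393]) beam(1650);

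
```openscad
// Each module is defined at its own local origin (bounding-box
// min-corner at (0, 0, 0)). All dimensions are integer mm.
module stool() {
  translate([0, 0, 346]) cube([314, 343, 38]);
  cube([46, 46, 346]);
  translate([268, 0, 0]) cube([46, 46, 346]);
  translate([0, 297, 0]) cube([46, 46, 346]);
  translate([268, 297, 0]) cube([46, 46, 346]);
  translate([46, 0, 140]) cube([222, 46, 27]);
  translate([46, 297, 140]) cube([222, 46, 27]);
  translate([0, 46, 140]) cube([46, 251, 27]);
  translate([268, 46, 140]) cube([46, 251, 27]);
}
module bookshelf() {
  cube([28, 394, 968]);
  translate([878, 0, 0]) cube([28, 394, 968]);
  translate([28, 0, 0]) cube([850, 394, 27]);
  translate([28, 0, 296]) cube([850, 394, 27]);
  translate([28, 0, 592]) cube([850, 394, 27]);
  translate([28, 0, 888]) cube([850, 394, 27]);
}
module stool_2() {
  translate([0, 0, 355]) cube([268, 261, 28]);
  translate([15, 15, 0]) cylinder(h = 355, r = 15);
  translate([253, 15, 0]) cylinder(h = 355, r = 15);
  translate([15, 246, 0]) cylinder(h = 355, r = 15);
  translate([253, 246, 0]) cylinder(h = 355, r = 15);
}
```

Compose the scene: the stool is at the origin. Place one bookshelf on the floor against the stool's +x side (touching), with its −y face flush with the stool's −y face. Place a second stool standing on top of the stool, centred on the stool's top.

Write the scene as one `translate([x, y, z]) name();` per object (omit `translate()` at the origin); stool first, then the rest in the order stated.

stool();
translate([314, 0, 0]) bookshelf();
translate([23, 41, 384]) stool_2();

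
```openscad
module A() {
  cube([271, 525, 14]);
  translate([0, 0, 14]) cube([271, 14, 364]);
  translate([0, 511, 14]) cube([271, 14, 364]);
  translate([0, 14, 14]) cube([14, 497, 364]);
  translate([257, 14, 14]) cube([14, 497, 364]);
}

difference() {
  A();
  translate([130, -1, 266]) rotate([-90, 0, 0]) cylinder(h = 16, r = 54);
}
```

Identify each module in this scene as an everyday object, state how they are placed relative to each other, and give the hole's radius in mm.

A is an open box. The open box has a circular hole through its front wall. The hole's radius is 54 mm.

The subtracted cylinder has r = 54 mm.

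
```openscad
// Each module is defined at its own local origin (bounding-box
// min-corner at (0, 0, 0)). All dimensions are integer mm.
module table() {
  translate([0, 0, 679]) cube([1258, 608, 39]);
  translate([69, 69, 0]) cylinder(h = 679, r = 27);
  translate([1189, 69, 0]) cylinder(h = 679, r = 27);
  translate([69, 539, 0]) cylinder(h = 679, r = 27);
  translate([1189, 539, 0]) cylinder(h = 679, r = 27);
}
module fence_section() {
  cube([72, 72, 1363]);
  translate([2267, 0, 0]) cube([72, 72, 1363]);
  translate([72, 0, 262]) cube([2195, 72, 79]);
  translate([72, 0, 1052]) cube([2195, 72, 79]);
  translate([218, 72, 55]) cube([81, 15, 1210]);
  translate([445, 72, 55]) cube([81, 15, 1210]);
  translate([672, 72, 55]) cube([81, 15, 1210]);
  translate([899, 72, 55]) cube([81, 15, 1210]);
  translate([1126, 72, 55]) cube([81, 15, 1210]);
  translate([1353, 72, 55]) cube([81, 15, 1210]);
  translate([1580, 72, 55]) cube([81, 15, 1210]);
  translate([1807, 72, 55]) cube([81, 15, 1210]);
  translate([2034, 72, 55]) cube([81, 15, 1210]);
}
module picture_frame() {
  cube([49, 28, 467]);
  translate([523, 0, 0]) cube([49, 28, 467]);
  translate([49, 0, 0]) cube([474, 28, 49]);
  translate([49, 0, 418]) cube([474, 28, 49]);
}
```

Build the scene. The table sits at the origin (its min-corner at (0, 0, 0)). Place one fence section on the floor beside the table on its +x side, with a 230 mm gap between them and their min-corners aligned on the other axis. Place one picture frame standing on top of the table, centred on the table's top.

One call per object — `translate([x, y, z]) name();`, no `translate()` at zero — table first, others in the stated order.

table();
translate([1488, 0, 0]) fence_section();
translate([343, 290, 718]) picture_frame();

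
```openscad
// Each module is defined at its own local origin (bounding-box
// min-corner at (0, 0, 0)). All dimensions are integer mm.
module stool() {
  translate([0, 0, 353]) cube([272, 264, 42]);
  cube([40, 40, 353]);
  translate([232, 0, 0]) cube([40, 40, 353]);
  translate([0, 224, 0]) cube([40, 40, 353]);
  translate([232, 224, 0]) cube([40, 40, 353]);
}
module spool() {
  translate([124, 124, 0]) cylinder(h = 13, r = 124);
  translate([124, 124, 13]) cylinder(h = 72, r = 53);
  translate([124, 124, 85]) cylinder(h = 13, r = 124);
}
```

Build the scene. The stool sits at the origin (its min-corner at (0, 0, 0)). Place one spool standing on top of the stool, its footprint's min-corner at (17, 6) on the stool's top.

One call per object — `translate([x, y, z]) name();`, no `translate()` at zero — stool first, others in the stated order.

stool();
translate([17, 6, 395]) spool();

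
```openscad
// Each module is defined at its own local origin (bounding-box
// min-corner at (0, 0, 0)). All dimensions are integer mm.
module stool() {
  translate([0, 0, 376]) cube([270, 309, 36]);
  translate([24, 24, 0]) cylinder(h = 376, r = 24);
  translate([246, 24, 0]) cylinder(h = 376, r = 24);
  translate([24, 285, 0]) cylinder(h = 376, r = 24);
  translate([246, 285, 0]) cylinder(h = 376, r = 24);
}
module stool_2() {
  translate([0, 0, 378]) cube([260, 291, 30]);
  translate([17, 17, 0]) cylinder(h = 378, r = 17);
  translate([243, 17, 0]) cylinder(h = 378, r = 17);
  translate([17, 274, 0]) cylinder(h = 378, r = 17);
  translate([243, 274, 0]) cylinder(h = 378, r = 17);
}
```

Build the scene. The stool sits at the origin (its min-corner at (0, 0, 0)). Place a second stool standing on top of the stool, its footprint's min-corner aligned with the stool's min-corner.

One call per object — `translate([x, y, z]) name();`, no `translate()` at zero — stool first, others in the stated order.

stool();
translate([0, 0, 412]) stool_2();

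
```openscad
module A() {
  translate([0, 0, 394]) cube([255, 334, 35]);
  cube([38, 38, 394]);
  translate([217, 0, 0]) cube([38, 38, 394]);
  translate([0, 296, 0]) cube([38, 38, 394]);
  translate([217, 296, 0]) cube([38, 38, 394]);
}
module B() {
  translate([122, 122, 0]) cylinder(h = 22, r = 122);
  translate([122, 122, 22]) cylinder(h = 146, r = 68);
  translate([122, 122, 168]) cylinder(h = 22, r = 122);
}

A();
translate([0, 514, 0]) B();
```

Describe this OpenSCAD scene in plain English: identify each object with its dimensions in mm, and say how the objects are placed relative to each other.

A is a four-legged stool. The seat is 255×334 mm, 35 mm thick, top at z = 429 mm. It stands on four square legs, each 38×38 mm in cross-section, from z = 0 to the seat underside, each flush with a corner of the seat.

B is a spool: two coaxial disc flanges of radius 122 mm and thickness 22 mm, joined by a core cylinder of radius 68 mm and height 146 mm. The lower flange rests on z = 0 and the three cylinders share a vertical axis.

The spool is on the floor beside the stool on its +y side.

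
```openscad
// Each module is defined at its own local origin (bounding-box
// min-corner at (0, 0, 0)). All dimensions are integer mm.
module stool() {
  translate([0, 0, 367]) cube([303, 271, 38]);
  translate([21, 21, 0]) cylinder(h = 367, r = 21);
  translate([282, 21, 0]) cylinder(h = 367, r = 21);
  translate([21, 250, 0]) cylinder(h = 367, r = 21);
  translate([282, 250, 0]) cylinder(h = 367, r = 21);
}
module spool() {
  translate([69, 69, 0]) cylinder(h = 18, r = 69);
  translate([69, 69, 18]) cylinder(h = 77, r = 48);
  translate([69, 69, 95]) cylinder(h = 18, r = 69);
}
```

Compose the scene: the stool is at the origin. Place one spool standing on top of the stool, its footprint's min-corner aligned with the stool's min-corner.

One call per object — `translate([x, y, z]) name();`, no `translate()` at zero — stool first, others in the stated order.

stool();
translate([0, 0, 405]) spool();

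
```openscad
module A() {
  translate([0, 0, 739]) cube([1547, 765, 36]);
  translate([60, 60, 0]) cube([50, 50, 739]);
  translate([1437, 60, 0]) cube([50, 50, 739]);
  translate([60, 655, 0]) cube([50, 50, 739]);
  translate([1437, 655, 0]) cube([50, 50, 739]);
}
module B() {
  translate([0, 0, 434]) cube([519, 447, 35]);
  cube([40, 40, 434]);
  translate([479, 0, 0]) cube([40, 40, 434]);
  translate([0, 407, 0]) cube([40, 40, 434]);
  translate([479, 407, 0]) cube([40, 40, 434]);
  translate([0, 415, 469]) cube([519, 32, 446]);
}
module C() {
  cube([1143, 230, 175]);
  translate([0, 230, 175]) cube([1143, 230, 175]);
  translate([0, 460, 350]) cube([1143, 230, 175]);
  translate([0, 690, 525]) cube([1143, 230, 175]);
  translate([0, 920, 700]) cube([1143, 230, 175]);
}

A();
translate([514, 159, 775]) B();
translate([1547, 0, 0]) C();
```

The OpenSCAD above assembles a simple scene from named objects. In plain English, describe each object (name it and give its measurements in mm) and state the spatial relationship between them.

A is a rectangular dining table. The top is 1547×765×36 mm with its upper surface at z = 775 mm. It stands on four 50×50 mm square legs, each inset 60 mm from the nearest pair of top edges, running from the floor to the underside of the top.

B is a chair: 519×447 mm seat, 35 mm thick, top at z = 469 mm, on four 40 mm square corner legs flush with the seat edges. A 32 mm thick backrest slab spans the full seat width, extending 446 mm above the seat top, its back face flush with the seat's +y edge.

C is a run of 5 identical solid stair steps. Each tread is 1143×230 mm and each step block is 175 mm high. Step 1 rests on the floor; step k is offset from step 1 by (k−1)×230 mm in y and (k−1)×175 mm in z.

The chair is on top of the table, centred. The staircase is against the table's +x side, with their −y faces flush.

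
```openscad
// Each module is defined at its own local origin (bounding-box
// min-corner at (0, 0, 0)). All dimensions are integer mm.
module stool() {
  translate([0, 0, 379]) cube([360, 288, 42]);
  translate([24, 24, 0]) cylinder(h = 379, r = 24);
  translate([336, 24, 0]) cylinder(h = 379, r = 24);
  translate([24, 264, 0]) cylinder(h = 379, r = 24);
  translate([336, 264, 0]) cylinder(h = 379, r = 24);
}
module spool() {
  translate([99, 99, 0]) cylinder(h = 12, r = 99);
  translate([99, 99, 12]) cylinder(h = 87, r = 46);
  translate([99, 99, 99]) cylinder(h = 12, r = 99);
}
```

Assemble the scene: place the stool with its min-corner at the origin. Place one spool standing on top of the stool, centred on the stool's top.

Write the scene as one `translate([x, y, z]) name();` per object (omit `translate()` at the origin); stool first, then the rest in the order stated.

stool();
translate([81, 45, 421]) spool();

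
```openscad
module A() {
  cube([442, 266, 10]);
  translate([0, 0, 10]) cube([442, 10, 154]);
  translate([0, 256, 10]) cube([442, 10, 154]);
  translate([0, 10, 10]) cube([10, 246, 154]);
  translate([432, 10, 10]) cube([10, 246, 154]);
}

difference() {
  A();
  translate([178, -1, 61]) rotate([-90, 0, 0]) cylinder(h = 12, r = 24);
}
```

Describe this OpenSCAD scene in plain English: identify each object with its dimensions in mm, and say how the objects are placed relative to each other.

A is an open storage box with external size 442×266×164 mm and wall thickness 10 mm (the base is also 10 mm thick). The base covers the whole footprint; the four walls stand on the base, with the y-facing walls full-width and the x-facing walls fitting between their inner faces.

The open box has a circular hole of radius 24 mm through its front wall, centred at (x = 178, z = 61).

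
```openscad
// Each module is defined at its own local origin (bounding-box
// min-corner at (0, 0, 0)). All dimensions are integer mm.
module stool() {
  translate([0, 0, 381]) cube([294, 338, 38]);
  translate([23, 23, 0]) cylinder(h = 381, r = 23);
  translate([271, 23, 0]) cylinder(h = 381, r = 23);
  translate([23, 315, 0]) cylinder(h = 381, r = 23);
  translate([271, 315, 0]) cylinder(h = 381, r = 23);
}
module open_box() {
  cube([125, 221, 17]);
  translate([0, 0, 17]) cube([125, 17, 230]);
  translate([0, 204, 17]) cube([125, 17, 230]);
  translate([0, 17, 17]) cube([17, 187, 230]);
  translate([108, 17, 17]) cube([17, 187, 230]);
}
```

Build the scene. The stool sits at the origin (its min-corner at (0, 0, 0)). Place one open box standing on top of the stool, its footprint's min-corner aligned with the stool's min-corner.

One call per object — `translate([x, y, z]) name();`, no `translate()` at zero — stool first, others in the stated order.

stool();
translate([0, 0, 419]) open_box();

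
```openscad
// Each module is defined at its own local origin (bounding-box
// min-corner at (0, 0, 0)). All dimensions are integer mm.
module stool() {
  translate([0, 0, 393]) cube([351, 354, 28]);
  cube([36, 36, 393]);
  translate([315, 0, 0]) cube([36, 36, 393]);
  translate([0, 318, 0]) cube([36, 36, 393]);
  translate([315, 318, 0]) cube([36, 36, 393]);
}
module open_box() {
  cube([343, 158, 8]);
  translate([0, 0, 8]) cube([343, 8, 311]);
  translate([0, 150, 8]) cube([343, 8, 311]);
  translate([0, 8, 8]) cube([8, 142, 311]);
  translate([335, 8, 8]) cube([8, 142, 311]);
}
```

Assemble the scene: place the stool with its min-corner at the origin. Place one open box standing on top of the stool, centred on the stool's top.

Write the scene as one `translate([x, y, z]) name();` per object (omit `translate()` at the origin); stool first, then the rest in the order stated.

stool();
translate([4, 98, 421]) open_box();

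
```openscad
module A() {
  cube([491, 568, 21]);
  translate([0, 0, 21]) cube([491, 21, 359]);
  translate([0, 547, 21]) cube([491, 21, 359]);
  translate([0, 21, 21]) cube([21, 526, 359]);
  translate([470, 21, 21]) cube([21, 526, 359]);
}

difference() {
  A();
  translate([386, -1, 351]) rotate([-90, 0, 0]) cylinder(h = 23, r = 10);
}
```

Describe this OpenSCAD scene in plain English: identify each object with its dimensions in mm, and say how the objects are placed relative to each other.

A is an open-topped rectangular box: outside dimensions 491×568×380 mm, with a uniform wall and base thickness of 21 mm. The base is a full 491×568 slab on the floor; four walls sit on top of the base. The front and back walls (the −y and +y sides) span the full width; the two side walls fit between them.

The open box has a circular hole of radius 10 mm through its front wall, centred at (x = 386, z = 351).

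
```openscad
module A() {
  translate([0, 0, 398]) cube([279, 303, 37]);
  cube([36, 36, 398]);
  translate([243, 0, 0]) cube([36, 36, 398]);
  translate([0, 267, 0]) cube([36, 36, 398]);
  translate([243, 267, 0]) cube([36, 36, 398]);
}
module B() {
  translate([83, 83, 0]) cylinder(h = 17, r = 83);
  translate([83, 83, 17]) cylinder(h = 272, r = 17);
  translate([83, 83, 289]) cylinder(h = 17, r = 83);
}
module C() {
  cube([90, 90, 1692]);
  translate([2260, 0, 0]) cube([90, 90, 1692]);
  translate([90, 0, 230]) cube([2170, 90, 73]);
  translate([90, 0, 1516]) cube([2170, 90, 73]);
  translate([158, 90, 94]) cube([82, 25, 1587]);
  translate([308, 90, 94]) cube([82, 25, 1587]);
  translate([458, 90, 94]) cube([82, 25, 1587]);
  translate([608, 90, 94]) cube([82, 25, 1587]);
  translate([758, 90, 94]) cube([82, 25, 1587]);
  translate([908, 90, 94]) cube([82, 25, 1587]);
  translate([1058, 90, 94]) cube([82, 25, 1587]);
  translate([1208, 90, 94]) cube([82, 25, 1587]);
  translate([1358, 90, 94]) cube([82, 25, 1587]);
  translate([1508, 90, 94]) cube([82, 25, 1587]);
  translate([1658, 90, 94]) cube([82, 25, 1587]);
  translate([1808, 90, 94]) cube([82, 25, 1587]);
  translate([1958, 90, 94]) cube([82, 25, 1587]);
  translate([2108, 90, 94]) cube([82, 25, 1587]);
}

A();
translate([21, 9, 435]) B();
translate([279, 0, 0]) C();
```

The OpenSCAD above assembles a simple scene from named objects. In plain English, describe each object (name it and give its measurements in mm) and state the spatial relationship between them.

A is a four-legged stool. The seat is a 279×303×37 mm slab whose top surface is at z = 435 mm; four square legs, each 36×36 mm in cross-section, run from the floor (z = 0) to the underside of the seat, each flush with a corner of the seat.

B is a spool: two coaxial disc flanges of radius 83 mm and thickness 17 mm, joined by a core cylinder of radius 17 mm and height 272 mm. The lower flange rests on z = 0 and the three cylinders share a vertical axis.

C is a fence section. Two 90×90 mm posts, 1692 mm tall, stand on the floor with a clear span of 2170 mm between their inner faces. Two horizontal rails of 90×73 mm section span the gap between the posts with their undersides at z = 230 mm and z = 1516 mm, flush with the posts' −y face. 14 pickets, each 82 mm wide, 25 mm thick and 1587 mm tall, are fixed to the +y face of the rails with their bottoms at z = 94 mm, evenly spaced across the span with equal gaps (rounded down to the nearest mm) at the −x end and between each pair — any rounding remainder accumulates at the +x end.

The spool is on top of the stool. The fence section is against the stool's +x side, with their −y faces flush.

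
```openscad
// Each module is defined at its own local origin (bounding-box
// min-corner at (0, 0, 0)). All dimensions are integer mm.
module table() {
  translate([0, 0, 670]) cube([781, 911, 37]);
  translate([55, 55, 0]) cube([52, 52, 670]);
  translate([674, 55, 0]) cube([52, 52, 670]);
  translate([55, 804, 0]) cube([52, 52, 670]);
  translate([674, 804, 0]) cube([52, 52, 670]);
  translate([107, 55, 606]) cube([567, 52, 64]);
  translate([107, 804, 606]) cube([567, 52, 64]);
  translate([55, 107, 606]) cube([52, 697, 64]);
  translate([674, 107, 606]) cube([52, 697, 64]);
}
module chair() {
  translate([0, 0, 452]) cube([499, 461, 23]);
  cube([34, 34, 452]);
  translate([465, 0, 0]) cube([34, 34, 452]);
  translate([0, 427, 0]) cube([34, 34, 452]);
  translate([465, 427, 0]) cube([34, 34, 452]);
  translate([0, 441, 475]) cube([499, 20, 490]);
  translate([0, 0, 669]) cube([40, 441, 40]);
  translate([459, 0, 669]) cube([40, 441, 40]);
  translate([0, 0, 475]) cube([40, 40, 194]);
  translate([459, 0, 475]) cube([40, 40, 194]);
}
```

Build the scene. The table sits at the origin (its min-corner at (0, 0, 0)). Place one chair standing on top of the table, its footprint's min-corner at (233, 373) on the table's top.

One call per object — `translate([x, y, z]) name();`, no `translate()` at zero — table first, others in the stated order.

table();
translate([233, 373, 707]) chair();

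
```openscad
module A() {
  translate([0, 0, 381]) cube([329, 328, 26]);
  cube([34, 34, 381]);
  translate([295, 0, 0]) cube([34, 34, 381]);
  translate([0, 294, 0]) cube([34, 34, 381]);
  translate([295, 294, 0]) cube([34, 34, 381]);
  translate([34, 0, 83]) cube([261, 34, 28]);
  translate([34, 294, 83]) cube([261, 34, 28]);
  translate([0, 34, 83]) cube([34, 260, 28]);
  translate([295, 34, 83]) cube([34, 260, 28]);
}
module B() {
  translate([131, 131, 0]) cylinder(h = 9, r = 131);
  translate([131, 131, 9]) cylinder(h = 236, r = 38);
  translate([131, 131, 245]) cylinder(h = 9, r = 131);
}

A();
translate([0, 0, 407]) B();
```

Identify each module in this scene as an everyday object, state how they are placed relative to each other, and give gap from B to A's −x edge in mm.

A is a stool. B is a spool. The spool is on top of the stool. The gap from the spool to the stool's −x edge is 0 mm.

The spool's min-x is at 0; the stool's min-x is 0; gap = 0 mm.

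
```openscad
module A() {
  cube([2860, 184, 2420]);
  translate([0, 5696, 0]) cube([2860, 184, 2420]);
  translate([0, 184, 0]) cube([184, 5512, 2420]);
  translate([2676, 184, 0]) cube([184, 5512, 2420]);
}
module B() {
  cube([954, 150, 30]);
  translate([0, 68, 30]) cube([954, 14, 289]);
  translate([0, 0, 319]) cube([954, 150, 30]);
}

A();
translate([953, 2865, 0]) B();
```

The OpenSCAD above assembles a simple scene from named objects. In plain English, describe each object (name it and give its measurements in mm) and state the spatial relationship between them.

A is a box-shaped house frame (walls only): outside footprint 2860×5880 mm, wall height 2420 mm, wall thickness 184 mm. The two y-facing walls run the full x-width; the two x-facing walls fit between the inner faces of the y-facing walls.

B is an I-beam lying along x, 954 mm long. Overall section height 349 mm. Two flanges 150 mm wide (y) and 30 mm thick, one on the floor and one at the top; a web 14 mm thick runs between them, centred on the flange width.

The I-beam sits inside the house frame, centred.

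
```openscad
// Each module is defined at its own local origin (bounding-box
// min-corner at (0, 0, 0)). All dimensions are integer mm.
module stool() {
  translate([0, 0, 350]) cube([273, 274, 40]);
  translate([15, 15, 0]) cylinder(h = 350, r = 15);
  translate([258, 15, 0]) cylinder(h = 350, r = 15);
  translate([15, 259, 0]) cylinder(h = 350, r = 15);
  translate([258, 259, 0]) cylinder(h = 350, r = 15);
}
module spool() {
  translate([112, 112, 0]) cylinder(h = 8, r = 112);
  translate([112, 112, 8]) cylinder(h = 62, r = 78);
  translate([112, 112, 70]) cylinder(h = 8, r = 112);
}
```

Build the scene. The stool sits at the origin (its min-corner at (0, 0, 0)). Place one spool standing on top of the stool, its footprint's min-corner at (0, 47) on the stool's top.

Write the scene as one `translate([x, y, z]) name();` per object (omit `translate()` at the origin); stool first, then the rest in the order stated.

stool();
translate([0, 47, 390]) spool();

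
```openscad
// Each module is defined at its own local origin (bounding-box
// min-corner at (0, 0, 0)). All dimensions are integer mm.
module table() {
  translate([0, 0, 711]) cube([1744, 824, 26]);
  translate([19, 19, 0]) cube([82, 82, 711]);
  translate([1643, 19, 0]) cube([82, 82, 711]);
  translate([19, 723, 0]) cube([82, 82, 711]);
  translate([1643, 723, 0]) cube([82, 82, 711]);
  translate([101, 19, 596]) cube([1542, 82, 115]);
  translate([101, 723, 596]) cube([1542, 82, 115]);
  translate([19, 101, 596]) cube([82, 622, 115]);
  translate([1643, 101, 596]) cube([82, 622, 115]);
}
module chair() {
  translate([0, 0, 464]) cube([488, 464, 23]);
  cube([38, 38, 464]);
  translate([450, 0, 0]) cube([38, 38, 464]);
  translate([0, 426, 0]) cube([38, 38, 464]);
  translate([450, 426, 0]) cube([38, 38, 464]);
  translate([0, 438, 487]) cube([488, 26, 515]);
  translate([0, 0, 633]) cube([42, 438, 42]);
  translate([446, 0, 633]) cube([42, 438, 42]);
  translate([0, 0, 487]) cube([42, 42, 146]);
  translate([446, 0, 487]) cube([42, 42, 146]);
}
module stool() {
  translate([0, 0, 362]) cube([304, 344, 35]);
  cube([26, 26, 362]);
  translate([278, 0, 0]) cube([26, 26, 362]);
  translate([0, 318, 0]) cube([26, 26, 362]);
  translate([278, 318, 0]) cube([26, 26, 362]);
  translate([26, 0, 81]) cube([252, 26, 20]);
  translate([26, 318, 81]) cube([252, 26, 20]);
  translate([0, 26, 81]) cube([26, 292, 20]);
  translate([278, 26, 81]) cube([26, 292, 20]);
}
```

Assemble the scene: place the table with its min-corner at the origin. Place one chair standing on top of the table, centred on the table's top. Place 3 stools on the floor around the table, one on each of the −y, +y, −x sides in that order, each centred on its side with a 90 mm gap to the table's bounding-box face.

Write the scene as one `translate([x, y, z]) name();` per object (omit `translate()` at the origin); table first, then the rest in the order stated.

table();
translate([628, 180, 737]) chair();
translate([720, -434, 0]) stool();
translate([720, 914, 0]) stool();
translate([-394, 240, 0]) stool();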